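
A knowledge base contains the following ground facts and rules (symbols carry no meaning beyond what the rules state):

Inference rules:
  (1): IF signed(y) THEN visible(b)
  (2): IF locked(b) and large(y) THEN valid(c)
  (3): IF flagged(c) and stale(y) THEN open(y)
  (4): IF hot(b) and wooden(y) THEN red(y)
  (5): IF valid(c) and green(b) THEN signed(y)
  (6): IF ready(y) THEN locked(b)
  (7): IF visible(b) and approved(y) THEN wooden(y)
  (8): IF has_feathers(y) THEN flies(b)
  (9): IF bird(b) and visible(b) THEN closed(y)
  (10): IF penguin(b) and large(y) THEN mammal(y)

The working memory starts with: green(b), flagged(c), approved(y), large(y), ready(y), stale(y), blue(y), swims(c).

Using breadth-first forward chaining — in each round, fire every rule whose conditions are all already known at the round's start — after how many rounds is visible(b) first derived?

Round 1: (3) [IF flagged(c) and stale(y) THEN open(y)]; (6) [IF ready(y) THEN locked(b)]. Adds open(y), locked(b).
Round 2: (2) [IF locked(b) and large(y) THEN valid(c)]. Adds valid(c).
Round 3: (5) [IF valid(c) and green(b) THEN signed(y)]. Adds signed(y).
Round 4: (1) [IF signed(y) THEN visible(b)]. Adds visible(b).
visible(b) first appears in round 4.

4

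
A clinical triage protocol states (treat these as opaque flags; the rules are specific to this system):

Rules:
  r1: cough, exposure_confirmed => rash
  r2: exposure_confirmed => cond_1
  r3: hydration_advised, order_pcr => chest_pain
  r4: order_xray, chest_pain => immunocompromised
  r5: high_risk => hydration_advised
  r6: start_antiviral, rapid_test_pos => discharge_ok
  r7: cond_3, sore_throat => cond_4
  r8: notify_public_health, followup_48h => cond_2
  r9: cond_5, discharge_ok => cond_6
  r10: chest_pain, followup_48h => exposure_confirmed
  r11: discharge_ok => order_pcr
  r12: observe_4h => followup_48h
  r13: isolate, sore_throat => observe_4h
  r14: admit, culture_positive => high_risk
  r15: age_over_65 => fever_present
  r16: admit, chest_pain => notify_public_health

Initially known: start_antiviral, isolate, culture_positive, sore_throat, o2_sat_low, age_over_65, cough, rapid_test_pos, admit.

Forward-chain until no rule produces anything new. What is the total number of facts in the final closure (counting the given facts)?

22

Round 1: r6 [start_antiviral, rapid_test_pos => discharge_ok]; r13 [isolate, sore_throat => observe_4h]; r14 [admit, culture_positive => high_risk]; r15 [age_over_65 => fever_present]. Adds discharge_ok, observe_4h, high_risk, fever_present.
Round 2: r5 [high_risk => hydration_advised]; r11 [discharge_ok => order_pcr]; r12 [observe_4h => followup_48h]. Adds hydration_advised, order_pcr, followup_48h.
Round 3: r3 [hydration_advised, order_pcr => chest_pain]. Adds chest_pain.
Round 4: r10 [chest_pain, followup_48h => exposure_confirmed]; r16 [admit, chest_pain => notify_public_health]. Adds exposure_confirmed, notify_public_health.
Round 5: r1 [cough, exposure_confirmed => rash]; r2 [exposure_confirmed => cond_1]; r8 [notify_public_health, followup_48h => cond_2]. Adds rash, cond_1, cond_2.
Closure: {admit, age_over_65, chest_pain, cond_1, cond_2, cough, culture_positive, discharge_ok, exposure_confirmed, fever_present, followup_48h, high_risk, hydration_advised, isolate, notify_public_health, o2_sat_low, observe_4h, order_pcr, rapid_test_pos, rash, sore_throat, start_antiviral} — 22 facts.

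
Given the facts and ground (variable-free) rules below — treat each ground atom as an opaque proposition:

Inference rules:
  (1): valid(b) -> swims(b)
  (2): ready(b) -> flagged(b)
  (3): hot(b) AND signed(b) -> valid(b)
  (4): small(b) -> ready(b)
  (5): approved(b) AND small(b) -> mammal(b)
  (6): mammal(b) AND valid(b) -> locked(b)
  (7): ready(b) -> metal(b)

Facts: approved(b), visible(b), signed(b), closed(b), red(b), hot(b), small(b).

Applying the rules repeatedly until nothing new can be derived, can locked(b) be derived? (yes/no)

yes

Round 1: (3) [hot(b) AND signed(b) -> valid(b)]; (4) [small(b) -> ready(b)]; (5) [approved(b) AND small(b) -> mammal(b)]. Adds valid(b), ready(b), mammal(b).
Round 2: (1) [valid(b) -> swims(b)]; (2) [ready(b) -> flagged(b)]; (6) [mammal(b) AND valid(b) -> locked(b)]; (7) [ready(b) -> metal(b)]. Adds swims(b), flagged(b), locked(b), metal(b).
locked(b) appears in round 2, so it is derivable.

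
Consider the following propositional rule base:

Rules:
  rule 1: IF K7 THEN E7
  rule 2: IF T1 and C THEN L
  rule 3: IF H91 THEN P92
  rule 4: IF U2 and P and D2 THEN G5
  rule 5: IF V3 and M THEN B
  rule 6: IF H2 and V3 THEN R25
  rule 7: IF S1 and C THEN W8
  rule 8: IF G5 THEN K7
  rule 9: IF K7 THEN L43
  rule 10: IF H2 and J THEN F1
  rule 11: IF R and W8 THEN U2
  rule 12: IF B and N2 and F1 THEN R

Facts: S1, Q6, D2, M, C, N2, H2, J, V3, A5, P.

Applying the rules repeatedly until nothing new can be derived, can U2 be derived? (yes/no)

yes

[1] rule 5 [IF V3 and M THEN B]; rule 6 [IF H2 and V3 THEN R25]; rule 7 [IF S1 and C THEN W8]; rule 10 [IF H2 and J THEN F1]. ⇒ new: B, R25, W8, F1.
[2] rule 12 [IF B and N2 and F1 THEN R]. ⇒ new: R.
[3] rule 11 [IF R and W8 THEN U2]. ⇒ new: U2.
[4] rule 4 [IF U2 and P and D2 THEN G5]. ⇒ new: G5.
[5] rule 8 [IF G5 THEN K7]. ⇒ new: K7.
[6] rule 1 [IF K7 THEN E7]; rule 9 [IF K7 THEN L43]. ⇒ new: E7, L43.
U2 appears in round 3, so it is derivable.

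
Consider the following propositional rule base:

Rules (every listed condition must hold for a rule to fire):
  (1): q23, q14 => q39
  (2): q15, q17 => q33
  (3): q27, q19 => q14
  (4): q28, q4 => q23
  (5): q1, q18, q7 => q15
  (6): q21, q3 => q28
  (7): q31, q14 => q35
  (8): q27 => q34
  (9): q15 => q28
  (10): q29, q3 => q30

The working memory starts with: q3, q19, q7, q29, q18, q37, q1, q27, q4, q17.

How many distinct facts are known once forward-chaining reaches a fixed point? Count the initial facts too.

Round 1 fires (3), (5), (8), (10), giving q14, q15, q34, q30.
Round 2 fires (2), (9), giving q33, q28.
Round 3 fires (4), giving q23.
Round 4 fires (1), giving q39.
Closure: {q1, q14, q15, q17, q18, q19, q23, q27, q28, q29, q3, q30, q33, q34, q37, q39, q4, q7} — 18 facts.

18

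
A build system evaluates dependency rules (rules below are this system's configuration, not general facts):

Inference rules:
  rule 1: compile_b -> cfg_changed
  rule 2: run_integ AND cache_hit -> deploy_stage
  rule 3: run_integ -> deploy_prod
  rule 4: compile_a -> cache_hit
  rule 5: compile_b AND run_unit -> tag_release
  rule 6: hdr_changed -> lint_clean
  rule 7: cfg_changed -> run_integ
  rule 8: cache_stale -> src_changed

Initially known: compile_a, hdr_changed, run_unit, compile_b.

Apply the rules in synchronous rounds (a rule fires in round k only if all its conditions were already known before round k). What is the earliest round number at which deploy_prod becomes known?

Round 1 — rule 1, rule 4, rule 5, rule 6, derive cfg_changed, cache_hit, tag_release, lint_clean.
Round 2 — rule 7, derive run_integ.
Round 3 — rule 2, rule 3, derive deploy_stage, deploy_prod.
deploy_prod first appears in round 3.

3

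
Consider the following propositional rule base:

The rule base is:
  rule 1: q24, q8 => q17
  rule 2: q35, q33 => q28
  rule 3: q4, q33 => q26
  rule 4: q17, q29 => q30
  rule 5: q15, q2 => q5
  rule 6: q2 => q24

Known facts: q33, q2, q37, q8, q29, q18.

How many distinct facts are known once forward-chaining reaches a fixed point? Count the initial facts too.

Round 1 fires rule 6, giving q24.
Round 2 fires rule 1, giving q17.
Round 3 fires rule 4, giving q30.
Closure: {q17, q18, q2, q24, q29, q30, q33, q37, q8} — 9 facts.

9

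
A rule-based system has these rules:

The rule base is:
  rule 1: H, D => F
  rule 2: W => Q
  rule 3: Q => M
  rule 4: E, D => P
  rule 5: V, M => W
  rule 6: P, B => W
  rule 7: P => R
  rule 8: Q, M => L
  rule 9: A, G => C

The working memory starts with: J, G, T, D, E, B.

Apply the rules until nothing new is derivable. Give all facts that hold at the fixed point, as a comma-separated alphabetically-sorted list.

Round 1 — rule 4, derive P.
Round 2 — rule 6, rule 7, derive W, R.
Round 3 — rule 2, derive Q.
Round 4 — rule 3, derive M.
Round 5 — rule 8, derive L.

B, D, E, G, J, L, M, P, Q, R, T, W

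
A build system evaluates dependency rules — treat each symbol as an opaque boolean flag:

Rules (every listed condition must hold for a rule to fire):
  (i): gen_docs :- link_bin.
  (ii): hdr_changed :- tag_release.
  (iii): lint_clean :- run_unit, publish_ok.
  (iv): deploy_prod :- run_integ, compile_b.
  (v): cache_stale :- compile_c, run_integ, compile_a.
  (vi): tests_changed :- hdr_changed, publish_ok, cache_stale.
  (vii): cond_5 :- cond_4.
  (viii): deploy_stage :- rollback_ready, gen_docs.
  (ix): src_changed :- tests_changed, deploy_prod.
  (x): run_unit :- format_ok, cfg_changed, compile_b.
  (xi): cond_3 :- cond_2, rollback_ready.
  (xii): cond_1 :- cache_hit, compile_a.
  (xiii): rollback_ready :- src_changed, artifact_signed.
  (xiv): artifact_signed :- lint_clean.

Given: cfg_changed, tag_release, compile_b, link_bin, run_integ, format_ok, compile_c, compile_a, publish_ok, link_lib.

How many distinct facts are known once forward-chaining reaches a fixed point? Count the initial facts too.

Round 1 — (i), (ii), (iv), (v), (x), derive gen_docs, hdr_changed, deploy_prod, cache_stale, run_unit.
Round 2 — (iii), (vi), derive lint_clean, tests_changed.
Round 3 — (ix), (xiv), derive src_changed, artifact_signed.
Round 4 — (xiii), derive rollback_ready.
Round 5 — (viii), derive deploy_stage.
Closure: {artifact_signed, cache_stale, cfg_changed, compile_a, compile_b, compile_c, deploy_prod, deploy_stage, format_ok, gen_docs, hdr_changed, link_bin, link_lib, lint_clean, publish_ok, rollback_ready, run_integ, run_unit, src_changed, tag_release, tests_changed} — 21 facts.

21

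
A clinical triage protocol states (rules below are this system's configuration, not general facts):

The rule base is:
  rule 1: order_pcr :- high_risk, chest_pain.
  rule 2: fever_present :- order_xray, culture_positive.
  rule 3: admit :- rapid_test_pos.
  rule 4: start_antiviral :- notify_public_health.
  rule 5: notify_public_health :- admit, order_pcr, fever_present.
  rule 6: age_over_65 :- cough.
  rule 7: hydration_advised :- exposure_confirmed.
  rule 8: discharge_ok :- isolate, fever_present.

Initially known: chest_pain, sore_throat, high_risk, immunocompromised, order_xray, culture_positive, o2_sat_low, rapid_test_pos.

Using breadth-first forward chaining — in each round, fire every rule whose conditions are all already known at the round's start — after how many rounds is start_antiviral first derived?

3

Round 1 — rule 1, rule 2, rule 3, derive order_pcr, fever_present, admit.
Round 2 — rule 5, derive notify_public_health.
Round 3 — rule 4, derive start_antiviral.
start_antiviral first appears in round 3.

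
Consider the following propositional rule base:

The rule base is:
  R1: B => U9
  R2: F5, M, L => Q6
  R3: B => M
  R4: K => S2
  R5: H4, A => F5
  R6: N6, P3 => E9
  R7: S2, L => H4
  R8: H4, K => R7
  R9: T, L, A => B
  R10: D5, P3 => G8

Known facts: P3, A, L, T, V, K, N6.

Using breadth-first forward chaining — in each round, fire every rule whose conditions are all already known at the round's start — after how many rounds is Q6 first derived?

4

Round 1: R4 [K => S2]; R6 [N6, P3 => E9]; R9 [T, L, A => B]. Adds S2, E9, B.
Round 2: R1 [B => U9]; R3 [B => M]; R7 [S2, L => H4]. Adds U9, M, H4.
Round 3: R5 [H4, A => F5]; R8 [H4, K => R7]. Adds F5, R7.
Round 4: R2 [F5, M, L => Q6]. Adds Q6.
Q6 first appears in round 4.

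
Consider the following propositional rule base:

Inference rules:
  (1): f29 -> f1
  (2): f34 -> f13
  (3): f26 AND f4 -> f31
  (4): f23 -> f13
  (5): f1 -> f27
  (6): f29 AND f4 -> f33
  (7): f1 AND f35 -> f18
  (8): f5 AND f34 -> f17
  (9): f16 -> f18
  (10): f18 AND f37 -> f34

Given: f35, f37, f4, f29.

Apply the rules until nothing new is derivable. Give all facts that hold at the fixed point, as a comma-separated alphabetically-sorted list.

f1, f13, f18, f27, f29, f33, f34, f35, f37, f4

Round 1 fires (1), (6), giving f1, f33.
Round 2 fires (5), (7), giving f27, f18.
Round 3 fires (10), giving f34.
Round 4 fires (2), giving f13.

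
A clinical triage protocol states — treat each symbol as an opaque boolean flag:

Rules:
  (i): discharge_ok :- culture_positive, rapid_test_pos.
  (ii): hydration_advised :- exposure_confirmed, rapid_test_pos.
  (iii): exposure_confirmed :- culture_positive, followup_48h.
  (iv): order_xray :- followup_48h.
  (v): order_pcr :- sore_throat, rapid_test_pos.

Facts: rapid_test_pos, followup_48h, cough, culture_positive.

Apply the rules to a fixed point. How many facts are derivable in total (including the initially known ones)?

Round 1: (i) [discharge_ok :- culture_positive, rapid_test_pos.]; (iii) [exposure_confirmed :- culture_positive, followup_48h.]; (iv) [order_xray :- followup_48h.]. Adds discharge_ok, exposure_confirmed, order_xray.
Round 2: (ii) [hydration_advised :- exposure_confirmed, rapid_test_pos.]. Adds hydration_advised.
Closure: {cough, culture_positive, discharge_ok, exposure_confirmed, followup_48h, hydration_advised, order_xray, rapid_test_pos} — 8 facts.

8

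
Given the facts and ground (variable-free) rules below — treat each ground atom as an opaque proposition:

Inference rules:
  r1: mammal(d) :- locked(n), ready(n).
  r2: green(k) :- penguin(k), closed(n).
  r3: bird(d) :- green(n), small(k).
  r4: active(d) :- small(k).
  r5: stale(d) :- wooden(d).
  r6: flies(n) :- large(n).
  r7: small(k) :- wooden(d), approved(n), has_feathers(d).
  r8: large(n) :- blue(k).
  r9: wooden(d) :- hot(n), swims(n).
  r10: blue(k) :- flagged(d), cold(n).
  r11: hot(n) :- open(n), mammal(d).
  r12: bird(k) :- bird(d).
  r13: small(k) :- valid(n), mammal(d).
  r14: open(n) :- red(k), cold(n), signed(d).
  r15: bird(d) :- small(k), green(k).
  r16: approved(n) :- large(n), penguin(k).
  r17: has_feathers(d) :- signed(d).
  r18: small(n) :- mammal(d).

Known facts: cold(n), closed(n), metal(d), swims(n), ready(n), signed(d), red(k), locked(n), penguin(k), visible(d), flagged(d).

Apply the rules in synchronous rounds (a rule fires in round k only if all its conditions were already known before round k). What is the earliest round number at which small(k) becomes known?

Round 1 — r1, r2, r10, r14, r17, derive mammal(d), green(k), blue(k), open(n), has_feathers(d).
Round 2 — r8, r11, r18, derive large(n), hot(n), small(n).
Round 3 — r6, r9, r16, derive flies(n), wooden(d), approved(n).
Round 4 — r5, r7, derive stale(d), small(k).
small(k) first appears in round 4.

4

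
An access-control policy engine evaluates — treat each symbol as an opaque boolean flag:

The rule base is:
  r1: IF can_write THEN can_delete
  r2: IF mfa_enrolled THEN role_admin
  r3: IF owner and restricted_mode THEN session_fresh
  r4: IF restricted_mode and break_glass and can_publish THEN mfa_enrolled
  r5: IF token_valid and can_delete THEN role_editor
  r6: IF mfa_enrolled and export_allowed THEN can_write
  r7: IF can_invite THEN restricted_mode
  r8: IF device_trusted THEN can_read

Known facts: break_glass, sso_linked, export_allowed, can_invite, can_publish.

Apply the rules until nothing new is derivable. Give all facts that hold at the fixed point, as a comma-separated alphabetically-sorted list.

Round 1 — r7, derive restricted_mode.
Round 2 — r4, derive mfa_enrolled.
Round 3 — r2, r6, derive role_admin, can_write.
Round 4 — r1, derive can_delete.

break_glass, can_delete, can_invite, can_publish, can_write, export_allowed, mfa_enrolled, restricted_mode, role_admin, sso_linked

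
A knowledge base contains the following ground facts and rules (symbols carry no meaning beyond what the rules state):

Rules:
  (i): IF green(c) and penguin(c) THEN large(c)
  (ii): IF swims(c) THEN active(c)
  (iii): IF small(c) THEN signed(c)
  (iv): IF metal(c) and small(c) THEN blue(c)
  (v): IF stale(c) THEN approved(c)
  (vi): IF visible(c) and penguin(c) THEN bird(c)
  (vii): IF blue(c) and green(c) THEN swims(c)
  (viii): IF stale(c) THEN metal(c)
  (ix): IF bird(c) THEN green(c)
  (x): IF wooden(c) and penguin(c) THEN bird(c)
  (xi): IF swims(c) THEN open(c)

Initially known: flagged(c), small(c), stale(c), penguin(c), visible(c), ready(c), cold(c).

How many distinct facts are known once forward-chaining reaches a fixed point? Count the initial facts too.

[1] (iii) [IF small(c) THEN signed(c)]; (v) [IF stale(c) THEN approved(c)]; (vi) [IF visible(c) and penguin(c) THEN bird(c)]; (viii) [IF stale(c) THEN metal(c)]. ⇒ new: signed(c), approved(c), bird(c), metal(c).
[2] (iv) [IF metal(c) and small(c) THEN blue(c)]; (ix) [IF bird(c) THEN green(c)]. ⇒ new: blue(c), green(c).
[3] (i) [IF green(c) and penguin(c) THEN large(c)]; (vii) [IF blue(c) and green(c) THEN swims(c)]. ⇒ new: large(c), swims(c).
[4] (ii) [IF swims(c) THEN active(c)]; (xi) [IF swims(c) THEN open(c)]. ⇒ new: active(c), open(c).
Closure: {active(c), approved(c), bird(c), blue(c), cold(c), flagged(c), green(c), large(c), metal(c), open(c), penguin(c), ready(c), signed(c), small(c), stale(c), swims(c), visible(c)} — 17 facts.

17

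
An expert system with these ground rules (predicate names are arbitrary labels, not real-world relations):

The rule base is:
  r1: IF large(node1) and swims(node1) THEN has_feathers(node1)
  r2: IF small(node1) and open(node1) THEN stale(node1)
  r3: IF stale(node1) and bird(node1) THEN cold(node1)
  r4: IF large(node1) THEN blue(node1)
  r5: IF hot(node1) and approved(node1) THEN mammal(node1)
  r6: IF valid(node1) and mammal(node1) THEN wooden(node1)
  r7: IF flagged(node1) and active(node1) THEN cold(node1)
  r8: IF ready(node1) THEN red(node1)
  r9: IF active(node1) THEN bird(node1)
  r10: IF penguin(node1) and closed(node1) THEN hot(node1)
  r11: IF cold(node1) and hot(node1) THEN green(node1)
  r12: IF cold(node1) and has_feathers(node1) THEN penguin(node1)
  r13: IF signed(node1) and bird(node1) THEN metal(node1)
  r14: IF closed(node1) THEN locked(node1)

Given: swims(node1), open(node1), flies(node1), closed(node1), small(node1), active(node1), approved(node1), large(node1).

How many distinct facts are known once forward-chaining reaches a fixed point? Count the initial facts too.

18

Round 1 fires r1, r2, r4, r9, r14, giving has_feathers(node1), stale(node1), blue(node1), bird(node1), locked(node1).
Round 2 fires r3, giving cold(node1).
Round 3 fires r12, giving penguin(node1).
Round 4 fires r10, giving hot(node1).
Round 5 fires r5, r11, giving mammal(node1), green(node1).
Closure: {active(node1), approved(node1), bird(node1), blue(node1), closed(node1), cold(node1), flies(node1), green(node1), has_feathers(node1), hot(node1), large(node1), locked(node1), mammal(node1), open(node1), penguin(node1), small(node1), stale(node1), swims(node1)} — 18 facts.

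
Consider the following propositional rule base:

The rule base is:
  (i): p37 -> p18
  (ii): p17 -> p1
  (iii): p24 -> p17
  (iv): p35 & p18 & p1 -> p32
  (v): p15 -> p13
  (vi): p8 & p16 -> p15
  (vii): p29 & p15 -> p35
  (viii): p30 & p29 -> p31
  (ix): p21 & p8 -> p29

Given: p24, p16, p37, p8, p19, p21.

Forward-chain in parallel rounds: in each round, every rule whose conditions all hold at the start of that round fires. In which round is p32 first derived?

3

Round 1 — (i), (iii), (vi), (ix), derive p18, p17, p15, p29.
Round 2 — (ii), (v), (vii), derive p1, p13, p35.
Round 3 — (iv), derive p32.
p32 first appears in round 3.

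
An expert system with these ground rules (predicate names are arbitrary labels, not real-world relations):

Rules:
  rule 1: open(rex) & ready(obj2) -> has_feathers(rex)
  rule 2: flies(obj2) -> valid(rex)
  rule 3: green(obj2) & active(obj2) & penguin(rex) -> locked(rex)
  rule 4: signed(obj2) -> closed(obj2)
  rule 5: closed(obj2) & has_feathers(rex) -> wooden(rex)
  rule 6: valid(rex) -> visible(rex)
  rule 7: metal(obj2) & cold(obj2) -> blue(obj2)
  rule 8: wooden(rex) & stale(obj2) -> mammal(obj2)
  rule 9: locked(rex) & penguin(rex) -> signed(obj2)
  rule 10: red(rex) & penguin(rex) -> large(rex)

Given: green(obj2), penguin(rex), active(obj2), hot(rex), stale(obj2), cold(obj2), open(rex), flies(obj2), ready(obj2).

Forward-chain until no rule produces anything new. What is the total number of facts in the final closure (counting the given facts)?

17

Round 1: rule 1 [open(rex) & ready(obj2) -> has_feathers(rex)]; rule 2 [flies(obj2) -> valid(rex)]; rule 3 [green(obj2) & active(obj2) & penguin(rex) -> locked(rex)]. New: has_feathers(rex), valid(rex), locked(rex).
Round 2: rule 6 [valid(rex) -> visible(rex)]; rule 9 [locked(rex) & penguin(rex) -> signed(obj2)]. New: visible(rex), signed(obj2).
Round 3: rule 4 [signed(obj2) -> closed(obj2)]. New: closed(obj2).
Round 4: rule 5 [closed(obj2) & has_feathers(rex) -> wooden(rex)]. New: wooden(rex).
Round 5: rule 8 [wooden(rex) & stale(obj2) -> mammal(obj2)]. New: mammal(obj2).
Closure: {active(obj2), closed(obj2), cold(obj2), flies(obj2), green(obj2), has_feathers(rex), hot(rex), locked(rex), mammal(obj2), open(rex), penguin(rex), ready(obj2), signed(obj2), stale(obj2), valid(rex), visible(rex), wooden(rex)} — 17 facts.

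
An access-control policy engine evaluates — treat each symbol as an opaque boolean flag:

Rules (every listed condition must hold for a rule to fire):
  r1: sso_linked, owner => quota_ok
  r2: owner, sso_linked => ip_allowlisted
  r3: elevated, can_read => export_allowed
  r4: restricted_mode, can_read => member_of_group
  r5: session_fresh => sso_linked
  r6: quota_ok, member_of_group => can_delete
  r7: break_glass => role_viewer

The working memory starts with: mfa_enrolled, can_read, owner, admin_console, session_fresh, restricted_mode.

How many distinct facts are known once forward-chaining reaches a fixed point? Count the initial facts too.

Round 1 — r4, r5, derive member_of_group, sso_linked.
Round 2 — r1, r2, derive quota_ok, ip_allowlisted.
Round 3 — r6, derive can_delete.
Closure: {admin_console, can_delete, can_read, ip_allowlisted, member_of_group, mfa_enrolled, owner, quota_ok, restricted_mode, session_fresh, sso_linked} — 11 facts.

11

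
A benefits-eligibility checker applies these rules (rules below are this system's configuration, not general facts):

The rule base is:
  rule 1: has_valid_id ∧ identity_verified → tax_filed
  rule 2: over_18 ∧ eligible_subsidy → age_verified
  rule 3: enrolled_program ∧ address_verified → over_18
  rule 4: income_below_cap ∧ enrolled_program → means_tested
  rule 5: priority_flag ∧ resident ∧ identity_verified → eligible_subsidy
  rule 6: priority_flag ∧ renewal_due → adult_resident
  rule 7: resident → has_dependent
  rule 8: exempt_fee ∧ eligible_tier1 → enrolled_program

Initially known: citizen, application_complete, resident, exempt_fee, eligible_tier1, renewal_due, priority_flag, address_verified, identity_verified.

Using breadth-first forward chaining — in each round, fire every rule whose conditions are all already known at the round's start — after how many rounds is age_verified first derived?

Round 1 fires rule 5, rule 6, rule 7, rule 8, giving eligible_subsidy, adult_resident, has_dependent, enrolled_program.
Round 2 fires rule 3, giving over_18.
Round 3 fires rule 2, giving age_verified.
age_verified first appears in round 3.

3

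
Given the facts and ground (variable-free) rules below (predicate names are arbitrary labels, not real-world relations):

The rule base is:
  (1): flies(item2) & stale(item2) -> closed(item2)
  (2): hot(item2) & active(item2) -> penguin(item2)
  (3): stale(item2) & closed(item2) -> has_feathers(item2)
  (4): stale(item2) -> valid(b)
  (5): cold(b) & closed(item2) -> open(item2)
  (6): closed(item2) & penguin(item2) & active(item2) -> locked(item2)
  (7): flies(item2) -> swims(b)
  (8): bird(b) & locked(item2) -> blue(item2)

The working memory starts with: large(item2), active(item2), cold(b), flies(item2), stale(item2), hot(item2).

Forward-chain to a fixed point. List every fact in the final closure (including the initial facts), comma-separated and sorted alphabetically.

Round 1 fires (1), (2), (4), (7), giving closed(item2), penguin(item2), valid(b), swims(b).
Round 2 fires (3), (5), (6), giving has_feathers(item2), open(item2), locked(item2).

active(item2), closed(item2), cold(b), flies(item2), has_feathers(item2), hot(item2), large(item2), locked(item2), open(item2), penguin(item2), stale(item2), swims(b), valid(b)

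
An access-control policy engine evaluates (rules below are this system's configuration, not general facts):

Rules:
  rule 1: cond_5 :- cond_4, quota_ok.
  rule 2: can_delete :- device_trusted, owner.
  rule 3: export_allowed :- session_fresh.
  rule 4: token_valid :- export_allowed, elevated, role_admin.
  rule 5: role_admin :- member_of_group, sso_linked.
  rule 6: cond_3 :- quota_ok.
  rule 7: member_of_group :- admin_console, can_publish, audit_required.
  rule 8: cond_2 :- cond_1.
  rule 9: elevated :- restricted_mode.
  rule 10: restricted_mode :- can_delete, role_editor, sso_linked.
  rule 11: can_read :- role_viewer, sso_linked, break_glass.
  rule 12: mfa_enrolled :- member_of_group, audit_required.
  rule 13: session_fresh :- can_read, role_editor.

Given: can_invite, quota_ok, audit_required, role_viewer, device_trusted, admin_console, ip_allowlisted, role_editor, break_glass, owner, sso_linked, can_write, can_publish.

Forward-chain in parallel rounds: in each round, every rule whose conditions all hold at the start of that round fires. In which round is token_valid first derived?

Round 1: rule 2 [can_delete :- device_trusted, owner.]; rule 6 [cond_3 :- quota_ok.]; rule 7 [member_of_group :- admin_console, can_publish, audit_required.]; rule 11 [can_read :- role_viewer, sso_linked, break_glass.]. Adds can_delete, cond_3, member_of_group, can_read.
Round 2: rule 5 [role_admin :- member_of_group, sso_linked.]; rule 10 [restricted_mode :- can_delete, role_editor, sso_linked.]; rule 12 [mfa_enrolled :- member_of_group, audit_required.]; rule 13 [session_fresh :- can_read, role_editor.]. Adds role_admin, restricted_mode, mfa_enrolled, session_fresh.
Round 3: rule 3 [export_allowed :- session_fresh.]; rule 9 [elevated :- restricted_mode.]. Adds export_allowed, elevated.
Round 4: rule 4 [token_valid :- export_allowed, elevated, role_admin.]. Adds token_valid.
token_valid first appears in round 4.

4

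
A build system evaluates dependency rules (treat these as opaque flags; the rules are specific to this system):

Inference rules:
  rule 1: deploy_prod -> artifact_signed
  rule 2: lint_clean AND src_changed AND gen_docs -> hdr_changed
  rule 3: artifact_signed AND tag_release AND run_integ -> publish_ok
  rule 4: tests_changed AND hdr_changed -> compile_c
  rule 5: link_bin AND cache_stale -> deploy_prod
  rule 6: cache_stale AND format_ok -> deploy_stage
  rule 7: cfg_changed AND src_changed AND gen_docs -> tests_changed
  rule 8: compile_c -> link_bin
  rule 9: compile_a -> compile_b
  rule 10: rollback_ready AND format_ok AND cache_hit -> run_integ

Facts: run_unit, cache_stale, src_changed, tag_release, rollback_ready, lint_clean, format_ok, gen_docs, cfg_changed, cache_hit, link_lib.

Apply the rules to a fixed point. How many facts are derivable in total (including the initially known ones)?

20

Round 1: rule 2 [lint_clean AND src_changed AND gen_docs -> hdr_changed]; rule 6 [cache_stale AND format_ok -> deploy_stage]; rule 7 [cfg_changed AND src_changed AND gen_docs -> tests_changed]; rule 10 [rollback_ready AND format_ok AND cache_hit -> run_integ]. New: hdr_changed, deploy_stage, tests_changed, run_integ.
Round 2: rule 4 [tests_changed AND hdr_changed -> compile_c]. New: compile_c.
Round 3: rule 8 [compile_c -> link_bin]. New: link_bin.
Round 4: rule 5 [link_bin AND cache_stale -> deploy_prod]. New: deploy_prod.
Round 5: rule 1 [deploy_prod -> artifact_signed]. New: artifact_signed.
Round 6: rule 3 [artifact_signed AND tag_release AND run_integ -> publish_ok]. New: publish_ok.
Closure: {artifact_signed, cache_hit, cache_stale, cfg_changed, compile_c, deploy_prod, deploy_stage, format_ok, gen_docs, hdr_changed, link_bin, link_lib, lint_clean, publish_ok, rollback_ready, run_integ, run_unit, src_changed, tag_release, tests_changed} — 20 facts.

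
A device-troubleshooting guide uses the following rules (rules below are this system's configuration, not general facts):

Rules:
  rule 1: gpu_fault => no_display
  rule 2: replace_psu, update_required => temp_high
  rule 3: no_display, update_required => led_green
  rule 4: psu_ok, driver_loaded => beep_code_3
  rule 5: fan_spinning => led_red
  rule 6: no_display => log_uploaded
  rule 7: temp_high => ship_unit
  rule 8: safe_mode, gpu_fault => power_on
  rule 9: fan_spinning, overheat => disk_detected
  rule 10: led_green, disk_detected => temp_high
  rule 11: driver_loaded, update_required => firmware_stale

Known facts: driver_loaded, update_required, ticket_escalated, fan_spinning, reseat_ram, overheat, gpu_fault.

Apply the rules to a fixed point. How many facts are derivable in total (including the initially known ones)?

15

[1] rule 1 [gpu_fault => no_display]; rule 5 [fan_spinning => led_red]; rule 9 [fan_spinning, overheat => disk_detected]; rule 11 [driver_loaded, update_required => firmware_stale]. ⇒ new: no_display, led_red, disk_detected, firmware_stale.
[2] rule 3 [no_display, update_required => led_green]; rule 6 [no_display => log_uploaded]. ⇒ new: led_green, log_uploaded.
[3] rule 10 [led_green, disk_detected => temp_high]. ⇒ new: temp_high.
[4] rule 7 [temp_high => ship_unit]. ⇒ new: ship_unit.
Closure: {disk_detected, driver_loaded, fan_spinning, firmware_stale, gpu_fault, led_green, led_red, log_uploaded, no_display, overheat, reseat_ram, ship_unit, temp_high, ticket_escalated, update_required} — 15 facts.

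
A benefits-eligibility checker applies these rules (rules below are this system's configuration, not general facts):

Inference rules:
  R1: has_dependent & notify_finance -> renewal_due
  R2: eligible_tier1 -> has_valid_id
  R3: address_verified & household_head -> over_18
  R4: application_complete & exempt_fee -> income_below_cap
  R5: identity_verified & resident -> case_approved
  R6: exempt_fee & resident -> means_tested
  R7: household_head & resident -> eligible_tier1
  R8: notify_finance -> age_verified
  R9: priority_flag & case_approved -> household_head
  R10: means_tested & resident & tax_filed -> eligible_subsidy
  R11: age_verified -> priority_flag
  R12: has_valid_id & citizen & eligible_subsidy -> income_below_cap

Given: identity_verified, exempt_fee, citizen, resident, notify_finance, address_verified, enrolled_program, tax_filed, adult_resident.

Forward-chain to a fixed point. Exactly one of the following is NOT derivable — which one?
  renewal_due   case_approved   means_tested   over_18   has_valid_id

renewal_due

Round 1 — R5, R6, R8, derive case_approved, means_tested, age_verified.
Round 2 — R10, R11, derive eligible_subsidy, priority_flag.
Round 3 — R9, derive household_head.
Round 4 — R3, R7, derive over_18, eligible_tier1.
Round 5 — R2, derive has_valid_id.
Round 6 — R12, derive income_below_cap.
Derived: over_18 (round 4), has_valid_id (round 5), case_approved (round 1), means_tested (round 1). renewal_due never appears in any round.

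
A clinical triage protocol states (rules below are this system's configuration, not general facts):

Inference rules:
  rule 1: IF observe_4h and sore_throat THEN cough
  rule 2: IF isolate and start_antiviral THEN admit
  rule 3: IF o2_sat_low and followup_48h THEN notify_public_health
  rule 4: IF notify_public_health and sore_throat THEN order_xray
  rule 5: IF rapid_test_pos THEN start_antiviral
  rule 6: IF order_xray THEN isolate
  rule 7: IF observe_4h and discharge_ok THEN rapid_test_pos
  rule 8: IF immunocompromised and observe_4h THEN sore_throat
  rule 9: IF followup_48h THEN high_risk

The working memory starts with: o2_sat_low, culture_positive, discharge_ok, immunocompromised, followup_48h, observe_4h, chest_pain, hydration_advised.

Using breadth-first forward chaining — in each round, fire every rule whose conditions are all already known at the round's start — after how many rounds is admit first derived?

4

[1] rule 3 [IF o2_sat_low and followup_48h THEN notify_public_health]; rule 7 [IF observe_4h and discharge_ok THEN rapid_test_pos]; rule 8 [IF immunocompromised and observe_4h THEN sore_throat]; rule 9 [IF followup_48h THEN high_risk]. ⇒ new: notify_public_health, rapid_test_pos, sore_throat, high_risk.
[2] rule 1 [IF observe_4h and sore_throat THEN cough]; rule 4 [IF notify_public_health and sore_throat THEN order_xray]; rule 5 [IF rapid_test_pos THEN start_antiviral]. ⇒ new: cough, order_xray, start_antiviral.
[3] rule 6 [IF order_xray THEN isolate]. ⇒ new: isolate.
[4] rule 2 [IF isolate and start_antiviral THEN admit]. ⇒ new: admit.
admit first appears in round 4.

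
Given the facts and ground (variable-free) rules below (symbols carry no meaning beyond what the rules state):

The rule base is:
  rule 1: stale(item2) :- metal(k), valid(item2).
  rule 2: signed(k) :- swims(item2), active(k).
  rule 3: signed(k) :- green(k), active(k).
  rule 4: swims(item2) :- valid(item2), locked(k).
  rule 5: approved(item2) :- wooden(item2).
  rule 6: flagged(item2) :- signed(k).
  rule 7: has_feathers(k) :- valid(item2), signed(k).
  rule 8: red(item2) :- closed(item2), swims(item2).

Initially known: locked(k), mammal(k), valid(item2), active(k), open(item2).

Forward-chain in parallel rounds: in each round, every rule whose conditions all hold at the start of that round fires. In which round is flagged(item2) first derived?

3

Round 1: rule 4 [swims(item2) :- valid(item2), locked(k).]. New: swims(item2).
Round 2: rule 2 [signed(k) :- swims(item2), active(k).]. New: signed(k).
Round 3: rule 6 [flagged(item2) :- signed(k).]; rule 7 [has_feathers(k) :- valid(item2), signed(k).]. New: flagged(item2), has_feathers(k).
flagged(item2) first appears in round 3.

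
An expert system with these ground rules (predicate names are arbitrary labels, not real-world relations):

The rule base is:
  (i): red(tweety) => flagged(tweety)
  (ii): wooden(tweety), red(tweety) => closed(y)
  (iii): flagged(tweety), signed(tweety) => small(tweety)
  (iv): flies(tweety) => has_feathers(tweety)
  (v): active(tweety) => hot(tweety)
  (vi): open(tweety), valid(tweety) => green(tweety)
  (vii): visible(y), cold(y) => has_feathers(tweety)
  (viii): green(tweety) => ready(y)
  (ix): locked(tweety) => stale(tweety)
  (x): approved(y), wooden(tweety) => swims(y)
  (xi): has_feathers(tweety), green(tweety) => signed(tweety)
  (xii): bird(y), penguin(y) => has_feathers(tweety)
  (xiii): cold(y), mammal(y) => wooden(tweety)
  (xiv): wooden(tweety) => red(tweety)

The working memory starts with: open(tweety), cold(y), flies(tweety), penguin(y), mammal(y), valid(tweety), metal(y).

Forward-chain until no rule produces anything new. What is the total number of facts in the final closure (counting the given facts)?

Round 1: (iv) [flies(tweety) => has_feathers(tweety)]; (vi) [open(tweety), valid(tweety) => green(tweety)]; (xiii) [cold(y), mammal(y) => wooden(tweety)]. Adds has_feathers(tweety), green(tweety), wooden(tweety).
Round 2: (viii) [green(tweety) => ready(y)]; (xi) [has_feathers(tweety), green(tweety) => signed(tweety)]; (xiv) [wooden(tweety) => red(tweety)]. Adds ready(y), signed(tweety), red(tweety).
Round 3: (i) [red(tweety) => flagged(tweety)]; (ii) [wooden(tweety), red(tweety) => closed(y)]. Adds flagged(tweety), closed(y).
Round 4: (iii) [flagged(tweety), signed(tweety) => small(tweety)]. Adds small(tweety).
Closure: {closed(y), cold(y), flagged(tweety), flies(tweety), green(tweety), has_feathers(tweety), mammal(y), metal(y), open(tweety), penguin(y), ready(y), red(tweety), signed(tweety), small(tweety), valid(tweety), wooden(tweety)} — 16 facts.

16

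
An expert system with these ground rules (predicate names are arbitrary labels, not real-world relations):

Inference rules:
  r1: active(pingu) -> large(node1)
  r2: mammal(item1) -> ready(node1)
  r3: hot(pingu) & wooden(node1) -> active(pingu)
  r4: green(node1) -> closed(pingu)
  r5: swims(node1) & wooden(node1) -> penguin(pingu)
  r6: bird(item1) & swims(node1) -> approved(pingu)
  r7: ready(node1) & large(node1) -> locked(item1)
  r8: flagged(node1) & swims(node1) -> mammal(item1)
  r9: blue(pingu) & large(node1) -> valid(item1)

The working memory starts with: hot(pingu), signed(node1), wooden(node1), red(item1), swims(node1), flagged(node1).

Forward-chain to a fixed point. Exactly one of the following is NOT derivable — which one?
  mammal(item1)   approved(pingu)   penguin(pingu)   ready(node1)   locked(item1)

Round 1 fires r3, r5, r8, giving active(pingu), penguin(pingu), mammal(item1).
Round 2 fires r1, r2, giving large(node1), ready(node1).
Round 3 fires r7, giving locked(item1).
Derived: mammal(item1) (round 1), penguin(pingu) (round 1), locked(item1) (round 3), ready(node1) (round 2). approved(pingu) never appears in any round.

approved(pingu)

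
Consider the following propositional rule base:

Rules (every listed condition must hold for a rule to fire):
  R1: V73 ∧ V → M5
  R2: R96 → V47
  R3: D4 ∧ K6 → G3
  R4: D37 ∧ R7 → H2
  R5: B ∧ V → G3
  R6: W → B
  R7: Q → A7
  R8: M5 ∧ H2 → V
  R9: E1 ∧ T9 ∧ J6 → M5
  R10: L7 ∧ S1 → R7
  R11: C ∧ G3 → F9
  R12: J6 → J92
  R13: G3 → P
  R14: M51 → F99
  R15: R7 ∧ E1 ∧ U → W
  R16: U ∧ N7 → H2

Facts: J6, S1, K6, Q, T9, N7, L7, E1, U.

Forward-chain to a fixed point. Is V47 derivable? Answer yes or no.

Round 1 — R7, R9, R10, R12, R16, derive A7, M5, R7, J92, H2.
Round 2 — R8, R15, derive V, W.
Round 3 — R6, derive B.
Round 4 — R5, derive G3.
Round 5 — R13, derive P.
Fixed point reached. V47 is concluded only by R2; R2 needs R96 (never derived).

no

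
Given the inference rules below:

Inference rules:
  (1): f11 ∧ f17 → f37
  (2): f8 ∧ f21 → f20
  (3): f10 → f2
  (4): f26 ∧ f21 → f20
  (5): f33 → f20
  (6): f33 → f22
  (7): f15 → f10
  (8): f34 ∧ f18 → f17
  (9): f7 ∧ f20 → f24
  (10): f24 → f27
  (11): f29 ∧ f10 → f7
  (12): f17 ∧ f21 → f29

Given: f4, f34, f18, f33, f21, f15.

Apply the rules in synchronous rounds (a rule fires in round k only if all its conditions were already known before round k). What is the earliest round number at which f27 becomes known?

[1] (5) [f33 → f20]; (6) [f33 → f22]; (7) [f15 → f10]; (8) [f34 ∧ f18 → f17]. ⇒ new: f20, f22, f10, f17.
[2] (3) [f10 → f2]; (12) [f17 ∧ f21 → f29]. ⇒ new: f2, f29.
[3] (11) [f29 ∧ f10 → f7]. ⇒ new: f7.
[4] (9) [f7 ∧ f20 → f24]. ⇒ new: f24.
[5] (10) [f24 → f27]. ⇒ new: f27.
f27 first appears in round 5.

5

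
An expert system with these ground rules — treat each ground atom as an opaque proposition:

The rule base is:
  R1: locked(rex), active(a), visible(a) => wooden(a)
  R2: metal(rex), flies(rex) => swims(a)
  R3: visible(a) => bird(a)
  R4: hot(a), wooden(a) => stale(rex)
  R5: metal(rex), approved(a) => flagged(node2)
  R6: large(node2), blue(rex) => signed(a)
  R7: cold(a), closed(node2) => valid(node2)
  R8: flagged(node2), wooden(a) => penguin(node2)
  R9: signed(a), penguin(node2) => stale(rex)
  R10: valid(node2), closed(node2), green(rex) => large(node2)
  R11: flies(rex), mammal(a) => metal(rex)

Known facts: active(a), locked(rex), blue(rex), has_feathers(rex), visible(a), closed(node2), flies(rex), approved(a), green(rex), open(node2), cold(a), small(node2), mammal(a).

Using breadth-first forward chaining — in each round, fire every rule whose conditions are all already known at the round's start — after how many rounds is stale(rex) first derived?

Round 1 fires R1, R3, R7, R11, giving wooden(a), bird(a), valid(node2), metal(rex).
Round 2 fires R2, R5, R10, giving swims(a), flagged(node2), large(node2).
Round 3 fires R6, R8, giving signed(a), penguin(node2).
Round 4 fires R9, giving stale(rex).
stale(rex) first appears in round 4.

4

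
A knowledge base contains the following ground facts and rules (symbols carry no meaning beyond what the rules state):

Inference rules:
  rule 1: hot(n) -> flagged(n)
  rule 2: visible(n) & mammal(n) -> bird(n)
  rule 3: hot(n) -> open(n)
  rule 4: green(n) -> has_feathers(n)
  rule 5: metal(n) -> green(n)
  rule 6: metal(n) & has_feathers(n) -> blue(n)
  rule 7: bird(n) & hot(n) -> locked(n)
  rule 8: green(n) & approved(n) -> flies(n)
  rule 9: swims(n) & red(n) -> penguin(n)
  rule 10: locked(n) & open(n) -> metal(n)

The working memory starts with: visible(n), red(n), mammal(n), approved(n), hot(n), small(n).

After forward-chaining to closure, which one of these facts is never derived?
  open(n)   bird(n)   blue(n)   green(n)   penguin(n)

penguin(n)

Round 1 fires rule 1, rule 2, rule 3, giving flagged(n), bird(n), open(n).
Round 2 fires rule 7, giving locked(n).
Round 3 fires rule 10, giving metal(n).
Round 4 fires rule 5, giving green(n).
Round 5 fires rule 4, rule 8, giving has_feathers(n), flies(n).
Round 6 fires rule 6, giving blue(n).
Derived: blue(n) (round 6), open(n) (round 1), bird(n) (round 1), green(n) (round 4). penguin(n) never appears in any round.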